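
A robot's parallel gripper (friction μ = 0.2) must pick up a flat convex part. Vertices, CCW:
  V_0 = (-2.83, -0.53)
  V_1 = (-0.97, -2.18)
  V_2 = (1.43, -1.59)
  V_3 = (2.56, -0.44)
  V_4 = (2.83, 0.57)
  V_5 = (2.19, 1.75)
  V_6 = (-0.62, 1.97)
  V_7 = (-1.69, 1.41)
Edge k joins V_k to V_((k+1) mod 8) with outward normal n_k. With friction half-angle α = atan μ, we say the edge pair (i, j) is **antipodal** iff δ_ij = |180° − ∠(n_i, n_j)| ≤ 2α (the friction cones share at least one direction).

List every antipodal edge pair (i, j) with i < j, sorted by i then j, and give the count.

α = atan 0.2 = 11.31°;  2α = 22.62°
n_0 = (-0.6636, -0.7481)
n_1 = (+0.2387, -0.9711)
n_2 = (+0.7133, -0.7009)
n_3 = (+0.9661, -0.2583)
n_4 = (+0.8790, +0.4768)
n_5 = (+0.0781, +0.9969)
n_6 = (-0.4637, +0.8860)
n_7 = (-0.8622, +0.5066)
  (0,1): δ = 124.61°  ·
  (0,2): δ = 92.92°  ·
  (0,3): δ = 63.39°  ·
  (0,4): δ = 19.95°  ✓
  (0,5): δ = 37.10°  ·
  (0,6): δ = 69.20°  ·
  (0,7): δ = 101.14°  ·
  (1,2): δ = 148.31°  ·
  (1,3): δ = 118.78°  ·
  (1,4): δ = 75.34°  ·
  (1,5): δ = 18.29°  ✓
  (1,6): δ = 13.81°  ✓
  (1,7): δ = 45.75°  ·
  (2,3): δ = 150.47°  ·
  (2,4): δ = 107.03°  ·
  (2,5): δ = 49.98°  ·
  (2,6): δ = 17.88°  ✓
  (2,7): δ = 14.06°  ✓
  (3,4): δ = 136.56°  ·
  (3,5): δ = 79.51°  ·
  (3,6): δ = 47.41°  ·
  (3,7): δ = 15.47°  ✓
  (4,5): δ = 122.95°  ·
  (4,6): δ = 90.85°  ·
  (4,7): δ = 58.91°  ·
  (5,6): δ = 147.90°  ·
  (5,7): δ = 115.96°  ·
  (6,7): δ = 148.07°  ·
antipodal pairs: 6

count = 6; pairs: (0,4), (1,5), (1,6), (2,6), (2,7), (3,7)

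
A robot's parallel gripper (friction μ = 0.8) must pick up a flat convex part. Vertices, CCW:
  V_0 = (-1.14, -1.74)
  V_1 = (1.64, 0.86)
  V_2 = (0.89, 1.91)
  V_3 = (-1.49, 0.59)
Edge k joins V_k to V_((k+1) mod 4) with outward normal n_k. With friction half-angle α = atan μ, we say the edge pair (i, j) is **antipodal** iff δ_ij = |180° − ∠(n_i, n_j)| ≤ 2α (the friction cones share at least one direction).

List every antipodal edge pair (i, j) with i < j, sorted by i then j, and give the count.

count = 3; pairs: (0,2), (0,3), (1,3)

α = atan 0.8 = 38.66°;  2α = 77.32°
n_0 = (+0.6831, -0.7304)
n_1 = (+0.8137, +0.5812)
n_2 = (-0.4850, +0.8745)
n_3 = (-0.9889, -0.1485)
  (0,1): δ = 97.55°  ·
  (0,2): δ = 14.07°  ✓
  (0,3): δ = 55.46°  ✓
  (1,2): δ = 96.52°  ·
  (1,3): δ = 26.99°  ✓
  (2,3): δ = 110.47°  ·
antipodal pairs: 3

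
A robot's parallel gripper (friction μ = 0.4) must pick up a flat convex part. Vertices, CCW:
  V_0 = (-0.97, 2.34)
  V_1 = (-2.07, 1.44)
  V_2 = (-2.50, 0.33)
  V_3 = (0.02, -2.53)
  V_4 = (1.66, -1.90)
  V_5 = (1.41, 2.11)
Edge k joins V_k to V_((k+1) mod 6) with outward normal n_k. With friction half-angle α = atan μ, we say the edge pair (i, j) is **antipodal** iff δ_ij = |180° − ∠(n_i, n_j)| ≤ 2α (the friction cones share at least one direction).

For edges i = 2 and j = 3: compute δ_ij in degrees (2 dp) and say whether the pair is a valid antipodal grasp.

δ = 110.37°, invalid

α = atan 0.4 = 21.80°;  2α = 43.60°
edge 2: e_2 = (+2.52, -2.86);  n_2 = (-0.7503, -0.6611)
edge 3: e_3 = (+1.64, +0.63);  n_3 = (+0.3586, -0.9335)
∠(n_2, n_3) = 69.63°
δ = |180° − 69.63°| = 110.37°
110.37° > 2α = 43.60°  →  invalid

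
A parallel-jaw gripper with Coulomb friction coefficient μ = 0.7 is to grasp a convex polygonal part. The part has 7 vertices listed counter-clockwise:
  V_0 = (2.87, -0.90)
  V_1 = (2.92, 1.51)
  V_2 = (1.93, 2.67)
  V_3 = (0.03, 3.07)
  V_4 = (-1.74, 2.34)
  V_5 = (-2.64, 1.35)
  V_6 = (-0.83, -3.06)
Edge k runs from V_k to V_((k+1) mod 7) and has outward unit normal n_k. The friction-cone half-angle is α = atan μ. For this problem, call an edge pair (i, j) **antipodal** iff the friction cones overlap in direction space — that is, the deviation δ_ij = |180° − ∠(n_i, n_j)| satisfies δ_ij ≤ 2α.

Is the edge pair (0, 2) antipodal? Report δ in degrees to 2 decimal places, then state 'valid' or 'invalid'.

α = atan 0.7 = 34.99°;  2α = 69.98°
edge 0: e_0 = (+0.05, +2.41);  n_0 = (+0.9998, -0.0207)
edge 2: e_2 = (-1.90, +0.40);  n_2 = (+0.2060, +0.9785)
∠(n_0, n_2) = 79.30°
δ = |180° − 79.30°| = 100.70°
100.70° > 2α = 69.98°  →  invalid

δ = 100.70°, invalid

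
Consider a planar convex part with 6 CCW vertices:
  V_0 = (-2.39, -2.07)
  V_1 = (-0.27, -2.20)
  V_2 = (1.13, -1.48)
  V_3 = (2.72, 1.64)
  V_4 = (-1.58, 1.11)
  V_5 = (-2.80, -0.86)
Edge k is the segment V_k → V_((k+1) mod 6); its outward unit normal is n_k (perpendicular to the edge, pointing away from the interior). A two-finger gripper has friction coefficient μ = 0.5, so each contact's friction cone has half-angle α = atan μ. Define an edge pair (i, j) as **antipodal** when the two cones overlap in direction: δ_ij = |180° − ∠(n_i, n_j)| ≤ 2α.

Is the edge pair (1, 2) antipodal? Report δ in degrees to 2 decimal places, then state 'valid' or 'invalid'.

α = atan 0.5 = 26.57°;  2α = 53.13°
edge 1: e_1 = (+1.40, +0.72);  n_1 = (+0.4573, -0.8893)
edge 2: e_2 = (+1.59, +3.12);  n_2 = (+0.8910, -0.4541)
∠(n_1, n_2) = 35.78°
δ = |180° − 35.78°| = 144.22°
144.22° > 2α = 53.13°  →  invalid

δ = 144.22°, invalid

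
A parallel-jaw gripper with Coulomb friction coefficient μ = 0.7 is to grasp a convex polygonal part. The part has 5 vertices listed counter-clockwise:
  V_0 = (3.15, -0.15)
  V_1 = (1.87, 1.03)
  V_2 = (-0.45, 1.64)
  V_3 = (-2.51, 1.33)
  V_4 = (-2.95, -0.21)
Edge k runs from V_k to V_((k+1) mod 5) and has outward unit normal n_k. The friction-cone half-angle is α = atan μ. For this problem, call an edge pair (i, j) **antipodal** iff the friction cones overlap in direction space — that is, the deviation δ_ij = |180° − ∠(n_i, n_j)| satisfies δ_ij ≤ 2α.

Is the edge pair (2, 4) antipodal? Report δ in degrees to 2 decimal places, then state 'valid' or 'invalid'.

δ = 7.99°, valid

α = atan 0.7 = 34.99°;  2α = 69.98°
edge 2: e_2 = (-2.06, -0.31);  n_2 = (-0.1488, +0.9889)
edge 4: e_4 = (+6.10, +0.06);  n_4 = (+0.0098, -1.0000)
∠(n_2, n_4) = 172.01°
δ = |180° − 172.01°| = 7.99°
7.99° ≤ 2α = 69.98°  →  valid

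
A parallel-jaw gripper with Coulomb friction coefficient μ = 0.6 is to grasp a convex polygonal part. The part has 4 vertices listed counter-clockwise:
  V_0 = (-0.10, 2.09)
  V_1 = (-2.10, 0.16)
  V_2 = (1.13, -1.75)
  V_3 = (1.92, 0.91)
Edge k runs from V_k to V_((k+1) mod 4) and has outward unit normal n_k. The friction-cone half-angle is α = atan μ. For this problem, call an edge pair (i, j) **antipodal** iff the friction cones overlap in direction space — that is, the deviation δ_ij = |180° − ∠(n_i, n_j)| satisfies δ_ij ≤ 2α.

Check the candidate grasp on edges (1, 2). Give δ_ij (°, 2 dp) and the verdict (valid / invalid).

δ = 75.94°, invalid

α = atan 0.6 = 30.96°;  2α = 61.93°
edge 1: e_1 = (+3.23, -1.91);  n_1 = (-0.5090, -0.8608)
edge 2: e_2 = (+0.79, +2.66);  n_2 = (+0.9586, -0.2847)
∠(n_1, n_2) = 104.06°
δ = |180° − 104.06°| = 75.94°
75.94° > 2α = 61.93°  →  invalid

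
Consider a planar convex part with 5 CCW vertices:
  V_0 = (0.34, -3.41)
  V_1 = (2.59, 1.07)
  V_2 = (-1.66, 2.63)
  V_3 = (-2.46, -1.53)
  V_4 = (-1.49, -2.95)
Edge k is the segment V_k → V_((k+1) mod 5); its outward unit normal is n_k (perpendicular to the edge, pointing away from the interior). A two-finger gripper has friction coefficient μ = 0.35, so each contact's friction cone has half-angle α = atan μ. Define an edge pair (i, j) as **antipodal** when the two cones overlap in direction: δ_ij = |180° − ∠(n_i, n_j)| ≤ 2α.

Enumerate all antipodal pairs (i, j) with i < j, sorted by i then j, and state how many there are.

count = 3; pairs: (0,2), (1,3), (1,4)

α = atan 0.35 = 19.29°;  2α = 38.58°
n_0 = (+0.8936, -0.4488)
n_1 = (+0.3446, +0.9388)
n_2 = (-0.9820, +0.1888)
n_3 = (-0.8257, -0.5641)
n_4 = (-0.2438, -0.9698)
  (0,1): δ = 83.49°  ·
  (0,2): δ = 15.78°  ✓
  (0,3): δ = 61.00°  ·
  (0,4): δ = 102.56°  ·
  (1,2): δ = 80.73°  ·
  (1,3): δ = 35.51°  ✓
  (1,4): δ = 6.05°  ✓
  (2,3): δ = 134.78°  ·
  (2,4): δ = 93.22°  ·
  (3,4): δ = 138.45°  ·
antipodal pairs: 3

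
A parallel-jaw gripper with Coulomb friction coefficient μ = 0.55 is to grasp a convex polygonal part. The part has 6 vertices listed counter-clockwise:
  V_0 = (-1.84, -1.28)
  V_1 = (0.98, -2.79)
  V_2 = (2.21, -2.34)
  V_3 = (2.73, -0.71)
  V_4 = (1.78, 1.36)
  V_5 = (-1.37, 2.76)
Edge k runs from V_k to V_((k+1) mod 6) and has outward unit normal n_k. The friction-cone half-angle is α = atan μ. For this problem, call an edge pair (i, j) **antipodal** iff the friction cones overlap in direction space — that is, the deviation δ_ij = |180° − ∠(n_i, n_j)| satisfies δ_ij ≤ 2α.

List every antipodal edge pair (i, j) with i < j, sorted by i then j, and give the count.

count = 5; pairs: (0,3), (0,4), (1,4), (2,5), (3,5)

α = atan 0.55 = 28.81°;  2α = 57.62°
n_0 = (-0.4720, -0.8816)
n_1 = (+0.3436, -0.9391)
n_2 = (+0.9527, -0.3039)
n_3 = (+0.9089, +0.4171)
n_4 = (+0.4061, +0.9138)
n_5 = (-0.9933, +0.1156)
  (0,1): δ = 131.74°  ·
  (0,2): δ = 79.53°  ·
  (0,3): δ = 37.18°  ✓
  (0,4): δ = 4.20°  ✓
  (0,5): δ = 111.53°  ·
  (1,2): δ = 127.79°  ·
  (1,3): δ = 85.44°  ·
  (1,4): δ = 44.06°  ✓
  (1,5): δ = 63.27°  ·
  (2,3): δ = 137.65°  ·
  (2,4): δ = 96.27°  ·
  (2,5): δ = 11.06°  ✓
  (3,4): δ = 138.61°  ·
  (3,5): δ = 31.29°  ✓
  (4,5): δ = 72.67°  ·
antipodal pairs: 5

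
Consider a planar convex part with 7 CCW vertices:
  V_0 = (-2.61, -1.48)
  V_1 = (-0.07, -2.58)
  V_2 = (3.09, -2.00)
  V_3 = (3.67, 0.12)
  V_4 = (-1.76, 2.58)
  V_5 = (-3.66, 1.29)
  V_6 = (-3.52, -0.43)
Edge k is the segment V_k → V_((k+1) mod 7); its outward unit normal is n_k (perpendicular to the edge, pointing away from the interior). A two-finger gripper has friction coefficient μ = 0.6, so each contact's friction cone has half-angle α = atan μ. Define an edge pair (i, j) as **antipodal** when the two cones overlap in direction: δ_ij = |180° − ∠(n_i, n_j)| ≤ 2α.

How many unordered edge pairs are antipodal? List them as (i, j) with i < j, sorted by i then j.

α = atan 0.6 = 30.96°;  2α = 61.93°
n_0 = (-0.3974, -0.9176)
n_1 = (+0.1805, -0.9836)
n_2 = (+0.9646, -0.2639)
n_3 = (+0.4127, +0.9109)
n_4 = (-0.5617, +0.8273)
n_5 = (-0.9967, -0.0811)
n_6 = (-0.7557, -0.6549)
  (0,1): δ = 146.18°  ·
  (0,2): δ = 81.88°  ·
  (0,3): δ = 0.96°  ✓
  (0,4): δ = 57.59°  ✓
  (0,5): δ = 118.07°  ·
  (0,6): δ = 154.33°  ·
  (1,2): δ = 115.70°  ·
  (1,3): δ = 34.77°  ✓
  (1,4): δ = 23.77°  ✓
  (1,5): δ = 84.25°  ·
  (1,6): δ = 120.51°  ·
  (2,3): δ = 99.07°  ·
  (2,4): δ = 40.52°  ✓
  (2,5): δ = 19.95°  ✓
  (2,6): δ = 56.22°  ✓
  (3,4): δ = 121.45°  ·
  (3,5): δ = 60.97°  ✓
  (3,6): δ = 24.71°  ✓
  (4,5): δ = 119.52°  ·
  (4,6): δ = 83.26°  ·
  (5,6): δ = 143.74°  ·
antipodal pairs: 9

count = 9; pairs: (0,3), (0,4), (1,3), (1,4), (2,4), (2,5), (2,6), (3,5), (3,6)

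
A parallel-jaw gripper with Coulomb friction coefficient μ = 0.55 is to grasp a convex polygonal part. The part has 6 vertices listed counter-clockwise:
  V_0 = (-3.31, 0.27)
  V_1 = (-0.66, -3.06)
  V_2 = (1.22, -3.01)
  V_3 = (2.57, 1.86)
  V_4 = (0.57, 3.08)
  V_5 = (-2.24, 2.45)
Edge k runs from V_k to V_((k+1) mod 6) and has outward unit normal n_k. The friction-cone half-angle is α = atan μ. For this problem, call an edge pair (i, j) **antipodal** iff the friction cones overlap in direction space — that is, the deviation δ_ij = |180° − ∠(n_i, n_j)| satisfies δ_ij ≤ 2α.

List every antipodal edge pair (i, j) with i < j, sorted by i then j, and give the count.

α = atan 0.55 = 28.81°;  2α = 57.62°
n_0 = (-0.7825, -0.6227)
n_1 = (+0.0266, -0.9996)
n_2 = (+0.9637, -0.2671)
n_3 = (+0.5208, +0.8537)
n_4 = (-0.2188, +0.9758)
n_5 = (-0.8977, +0.4406)
  (0,1): δ = 126.99°  ·
  (0,2): δ = 54.01°  ✓
  (0,3): δ = 20.10°  ✓
  (0,4): δ = 64.12°  ·
  (0,5): δ = 115.34°  ·
  (1,2): δ = 107.02°  ·
  (1,3): δ = 32.91°  ✓
  (1,4): δ = 11.11°  ✓
  (1,5): δ = 62.33°  ·
  (2,3): δ = 105.89°  ·
  (2,4): δ = 61.87°  ·
  (2,5): δ = 10.65°  ✓
  (3,4): δ = 135.98°  ·
  (3,5): δ = 84.76°  ·
  (4,5): δ = 128.78°  ·
antipodal pairs: 5

count = 5; pairs: (0,2), (0,3), (1,3), (1,4), (2,5)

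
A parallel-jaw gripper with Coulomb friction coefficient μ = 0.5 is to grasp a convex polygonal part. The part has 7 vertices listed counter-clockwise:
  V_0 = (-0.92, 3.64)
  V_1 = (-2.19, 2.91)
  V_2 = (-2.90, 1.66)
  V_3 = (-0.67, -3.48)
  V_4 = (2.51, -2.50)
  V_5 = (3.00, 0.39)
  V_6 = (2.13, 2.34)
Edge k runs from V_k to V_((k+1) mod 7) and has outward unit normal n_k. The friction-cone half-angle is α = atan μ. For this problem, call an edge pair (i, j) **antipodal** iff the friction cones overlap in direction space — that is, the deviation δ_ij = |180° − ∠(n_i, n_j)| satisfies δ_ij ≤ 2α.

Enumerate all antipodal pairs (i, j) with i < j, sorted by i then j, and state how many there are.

α = atan 0.5 = 26.57°;  2α = 53.13°
n_0 = (-0.4983, +0.8670)
n_1 = (-0.8695, +0.4939)
n_2 = (-0.9174, -0.3980)
n_3 = (+0.2945, -0.9556)
n_4 = (+0.9859, -0.1672)
n_5 = (+0.9132, +0.4074)
n_6 = (+0.3921, +0.9199)
  (0,1): δ = 149.49°  ·
  (0,2): δ = 96.44°  ·
  (0,3): δ = 12.76°  ✓
  (0,4): δ = 50.49°  ✓
  (0,5): δ = 84.15°  ·
  (0,6): δ = 127.02°  ·
  (1,2): δ = 126.95°  ·
  (1,3): δ = 43.28°  ✓
  (1,4): δ = 19.97°  ✓
  (1,5): δ = 53.64°  ·
  (1,6): δ = 96.51°  ·
  (2,3): δ = 96.33°  ·
  (2,4): δ = 33.08°  ✓
  (2,5): δ = 0.59°  ✓
  (2,6): δ = 43.46°  ✓
  (3,4): δ = 116.75°  ·
  (3,5): δ = 83.08°  ·
  (3,6): δ = 40.21°  ✓
  (4,5): δ = 146.33°  ·
  (4,6): δ = 103.46°  ·
  (5,6): δ = 137.13°  ·
antipodal pairs: 8

count = 8; pairs: (0,3), (0,4), (1,3), (1,4), (2,4), (2,5), (2,6), (3,6)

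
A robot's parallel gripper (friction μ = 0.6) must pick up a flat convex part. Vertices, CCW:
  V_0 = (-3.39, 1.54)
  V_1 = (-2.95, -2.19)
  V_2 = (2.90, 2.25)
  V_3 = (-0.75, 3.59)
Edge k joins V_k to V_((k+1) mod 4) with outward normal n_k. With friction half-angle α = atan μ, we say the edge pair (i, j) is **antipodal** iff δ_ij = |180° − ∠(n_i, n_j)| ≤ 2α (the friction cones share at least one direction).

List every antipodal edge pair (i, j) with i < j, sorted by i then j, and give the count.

α = atan 0.6 = 30.96°;  2α = 61.93°
n_0 = (-0.9931, -0.1172)
n_1 = (+0.6046, -0.7966)
n_2 = (+0.3446, +0.9387)
n_3 = (-0.6133, +0.7898)
  (0,1): δ = 59.53°  ✓
  (0,2): δ = 63.11°  ·
  (0,3): δ = 121.10°  ·
  (1,2): δ = 57.36°  ✓
  (1,3): δ = 0.63°  ✓
  (2,3): δ = 122.01°  ·
antipodal pairs: 3

count = 3; pairs: (0,1), (1,2), (1,3)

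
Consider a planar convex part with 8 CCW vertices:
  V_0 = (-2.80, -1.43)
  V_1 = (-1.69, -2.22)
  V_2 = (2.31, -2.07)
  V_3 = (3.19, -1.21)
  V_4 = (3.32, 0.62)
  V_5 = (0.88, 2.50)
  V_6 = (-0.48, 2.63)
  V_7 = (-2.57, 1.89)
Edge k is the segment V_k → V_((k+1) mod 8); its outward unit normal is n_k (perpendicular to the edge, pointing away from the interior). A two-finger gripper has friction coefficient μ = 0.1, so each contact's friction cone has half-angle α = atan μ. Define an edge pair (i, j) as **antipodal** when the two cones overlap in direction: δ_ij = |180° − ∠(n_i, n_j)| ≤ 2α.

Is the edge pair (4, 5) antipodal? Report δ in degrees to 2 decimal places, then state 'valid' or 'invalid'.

α = atan 0.1 = 5.71°;  2α = 11.42°
edge 4: e_4 = (-2.44, +1.88);  n_4 = (+0.6103, +0.7921)
edge 5: e_5 = (-1.36, +0.13);  n_5 = (+0.0952, +0.9955)
∠(n_4, n_5) = 32.15°
δ = |180° − 32.15°| = 147.85°
147.85° > 2α = 11.42°  →  invalid

δ = 147.85°, invalid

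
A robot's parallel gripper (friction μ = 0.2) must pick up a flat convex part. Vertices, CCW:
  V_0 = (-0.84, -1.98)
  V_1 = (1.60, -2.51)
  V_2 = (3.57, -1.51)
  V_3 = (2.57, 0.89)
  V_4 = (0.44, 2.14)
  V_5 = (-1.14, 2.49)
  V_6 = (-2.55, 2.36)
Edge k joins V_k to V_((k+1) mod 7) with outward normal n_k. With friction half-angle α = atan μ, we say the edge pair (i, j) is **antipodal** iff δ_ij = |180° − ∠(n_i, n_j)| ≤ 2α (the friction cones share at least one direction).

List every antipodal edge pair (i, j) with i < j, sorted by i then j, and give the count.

α = atan 0.2 = 11.31°;  2α = 22.62°
n_0 = (-0.2123, -0.9772)
n_1 = (+0.4526, -0.8917)
n_2 = (+0.9231, +0.3846)
n_3 = (+0.5061, +0.8625)
n_4 = (+0.2163, +0.9763)
n_5 = (-0.0918, +0.9958)
n_6 = (-0.9304, -0.3666)
  (0,1): δ = 140.83°  ·
  (0,2): δ = 55.13°  ·
  (0,3): δ = 18.15°  ✓
  (0,4): δ = 0.24°  ✓
  (0,5): δ = 17.52°  ✓
  (0,6): δ = 123.76°  ·
  (1,2): δ = 94.29°  ·
  (1,3): δ = 57.32°  ·
  (1,4): δ = 39.40°  ·
  (1,5): δ = 21.65°  ✓
  (1,6): δ = 84.59°  ·
  (2,3): δ = 143.03°  ·
  (2,4): δ = 125.11°  ·
  (2,5): δ = 107.35°  ·
  (2,6): δ = 1.11°  ✓
  (3,4): δ = 162.08°  ·
  (3,5): δ = 144.33°  ·
  (3,6): δ = 38.09°  ·
  (4,5): δ = 162.24°  ·
  (4,6): δ = 56.00°  ·
  (5,6): δ = 73.76°  ·
antipodal pairs: 5

count = 5; pairs: (0,3), (0,4), (0,5), (1,5), (2,6)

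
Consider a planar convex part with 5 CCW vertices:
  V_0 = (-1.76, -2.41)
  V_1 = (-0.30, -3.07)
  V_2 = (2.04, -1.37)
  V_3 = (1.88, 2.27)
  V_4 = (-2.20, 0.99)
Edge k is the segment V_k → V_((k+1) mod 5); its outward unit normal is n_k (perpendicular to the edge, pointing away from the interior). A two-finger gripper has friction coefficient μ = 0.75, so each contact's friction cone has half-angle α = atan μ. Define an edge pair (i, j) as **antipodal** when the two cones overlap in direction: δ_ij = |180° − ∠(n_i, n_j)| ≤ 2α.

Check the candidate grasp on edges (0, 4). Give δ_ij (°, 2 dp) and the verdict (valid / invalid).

δ = 121.70°, invalid

α = atan 0.75 = 36.87°;  2α = 73.74°
edge 0: e_0 = (+1.46, -0.66);  n_0 = (-0.4119, -0.9112)
edge 4: e_4 = (+0.44, -3.40);  n_4 = (-0.9917, -0.1283)
∠(n_0, n_4) = 58.30°
δ = |180° − 58.30°| = 121.70°
121.70° > 2α = 73.74°  →  invalid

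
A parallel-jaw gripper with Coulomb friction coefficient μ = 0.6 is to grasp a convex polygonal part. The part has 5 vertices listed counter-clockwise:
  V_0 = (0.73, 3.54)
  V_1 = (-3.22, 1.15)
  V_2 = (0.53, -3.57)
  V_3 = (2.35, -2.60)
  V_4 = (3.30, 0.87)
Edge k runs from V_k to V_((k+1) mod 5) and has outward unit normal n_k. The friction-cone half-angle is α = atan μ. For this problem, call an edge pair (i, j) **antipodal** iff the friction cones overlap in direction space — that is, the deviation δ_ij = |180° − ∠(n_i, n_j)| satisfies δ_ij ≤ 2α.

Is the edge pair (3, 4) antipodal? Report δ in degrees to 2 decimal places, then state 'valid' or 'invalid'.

δ = 120.78°, invalid

α = atan 0.6 = 30.96°;  2α = 61.93°
edge 3: e_3 = (+0.95, +3.47);  n_3 = (+0.9645, -0.2641)
edge 4: e_4 = (-2.57, +2.67);  n_4 = (+0.7205, +0.6935)
∠(n_3, n_4) = 59.22°
δ = |180° − 59.22°| = 120.78°
120.78° > 2α = 61.93°  →  invalid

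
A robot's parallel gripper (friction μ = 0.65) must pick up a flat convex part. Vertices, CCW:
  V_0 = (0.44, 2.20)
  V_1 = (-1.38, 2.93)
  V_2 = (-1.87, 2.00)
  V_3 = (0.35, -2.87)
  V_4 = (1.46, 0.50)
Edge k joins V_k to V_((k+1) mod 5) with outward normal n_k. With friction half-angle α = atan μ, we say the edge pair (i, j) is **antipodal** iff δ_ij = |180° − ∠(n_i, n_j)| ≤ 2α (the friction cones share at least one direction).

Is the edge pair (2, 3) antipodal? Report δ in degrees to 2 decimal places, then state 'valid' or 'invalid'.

δ = 42.74°, valid

α = atan 0.65 = 33.02°;  2α = 66.05°
edge 2: e_2 = (+2.22, -4.87);  n_2 = (-0.9099, -0.4148)
edge 3: e_3 = (+1.11, +3.37);  n_3 = (+0.9498, -0.3128)
∠(n_2, n_3) = 137.26°
δ = |180° − 137.26°| = 42.74°
42.74° ≤ 2α = 66.05°  →  valid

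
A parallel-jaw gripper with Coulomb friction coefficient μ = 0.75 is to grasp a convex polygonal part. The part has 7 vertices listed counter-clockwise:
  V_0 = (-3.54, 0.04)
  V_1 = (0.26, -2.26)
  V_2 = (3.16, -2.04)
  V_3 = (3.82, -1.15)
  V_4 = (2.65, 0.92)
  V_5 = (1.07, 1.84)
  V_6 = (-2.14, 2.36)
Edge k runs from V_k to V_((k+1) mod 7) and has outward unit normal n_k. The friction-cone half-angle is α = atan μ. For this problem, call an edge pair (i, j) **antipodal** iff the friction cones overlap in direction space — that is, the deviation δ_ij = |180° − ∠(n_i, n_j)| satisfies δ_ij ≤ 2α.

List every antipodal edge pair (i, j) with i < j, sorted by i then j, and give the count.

count = 10; pairs: (0,3), (0,4), (0,5), (1,3), (1,4), (1,5), (1,6), (2,5), (2,6), (3,6)

α = atan 0.75 = 36.87°;  2α = 73.74°
n_0 = (-0.5178, -0.8555)
n_1 = (+0.0756, -0.9971)
n_2 = (+0.8032, -0.5957)
n_3 = (+0.8706, +0.4921)
n_4 = (+0.5032, +0.8642)
n_5 = (+0.1599, +0.9871)
n_6 = (-0.8562, +0.5167)
  (0,1): δ = 144.48°  ·
  (0,2): δ = 95.37°  ·
  (0,3): δ = 29.34°  ✓
  (0,4): δ = 0.97°  ✓
  (0,5): δ = 21.98°  ✓
  (0,6): δ = 90.08°  ·
  (1,2): δ = 130.90°  ·
  (1,3): δ = 64.86°  ✓
  (1,4): δ = 34.55°  ✓
  (1,5): δ = 13.54°  ✓
  (1,6): δ = 54.55°  ✓
  (2,3): δ = 113.96°  ·
  (2,4): δ = 83.65°  ·
  (2,5): δ = 62.64°  ✓
  (2,6): δ = 5.45°  ✓
  (3,4): δ = 149.69°  ·
  (3,5): δ = 128.68°  ·
  (3,6): δ = 60.58°  ✓
  (4,5): δ = 158.99°  ·
  (4,6): δ = 90.90°  ·
  (5,6): δ = 111.91°  ·
antipodal pairs: 10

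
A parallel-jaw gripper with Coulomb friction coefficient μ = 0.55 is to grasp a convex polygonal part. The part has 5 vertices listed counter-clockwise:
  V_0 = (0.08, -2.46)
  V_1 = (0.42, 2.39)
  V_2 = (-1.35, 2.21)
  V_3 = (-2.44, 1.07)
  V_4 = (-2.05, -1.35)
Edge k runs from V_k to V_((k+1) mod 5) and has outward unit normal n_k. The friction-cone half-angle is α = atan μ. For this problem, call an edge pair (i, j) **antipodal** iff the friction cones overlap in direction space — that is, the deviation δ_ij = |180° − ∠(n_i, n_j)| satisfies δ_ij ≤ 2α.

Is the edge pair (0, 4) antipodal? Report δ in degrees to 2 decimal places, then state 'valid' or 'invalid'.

δ = 66.48°, invalid

α = atan 0.55 = 28.81°;  2α = 57.62°
edge 0: e_0 = (+0.34, +4.85);  n_0 = (+0.9976, -0.0699)
edge 4: e_4 = (+2.13, -1.11);  n_4 = (-0.4621, -0.8868)
∠(n_0, n_4) = 113.52°
δ = |180° − 113.52°| = 66.48°
66.48° > 2α = 57.62°  →  invalid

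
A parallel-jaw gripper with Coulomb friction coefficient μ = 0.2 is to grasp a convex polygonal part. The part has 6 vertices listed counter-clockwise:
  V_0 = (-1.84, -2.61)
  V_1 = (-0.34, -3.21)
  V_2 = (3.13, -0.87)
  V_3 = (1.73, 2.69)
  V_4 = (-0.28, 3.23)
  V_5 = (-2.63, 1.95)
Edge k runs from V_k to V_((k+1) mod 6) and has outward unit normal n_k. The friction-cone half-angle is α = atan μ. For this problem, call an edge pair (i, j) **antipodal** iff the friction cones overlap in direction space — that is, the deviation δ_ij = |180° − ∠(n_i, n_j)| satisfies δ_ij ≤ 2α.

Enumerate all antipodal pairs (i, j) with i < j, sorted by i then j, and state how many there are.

α = atan 0.2 = 11.31°;  2α = 22.62°
n_0 = (-0.3714, -0.9285)
n_1 = (+0.5591, -0.8291)
n_2 = (+0.9306, +0.3660)
n_3 = (+0.2595, +0.9658)
n_4 = (-0.4783, +0.8782)
n_5 = (-0.9853, -0.1707)
  (0,1): δ = 124.20°  ·
  (0,2): δ = 46.73°  ·
  (0,3): δ = 6.76°  ✓
  (0,4): δ = 50.38°  ·
  (0,5): δ = 121.63°  ·
  (1,2): δ = 102.53°  ·
  (1,3): δ = 49.03°  ·
  (1,4): δ = 5.42°  ✓
  (1,5): δ = 65.83°  ·
  (2,3): δ = 126.51°  ·
  (2,4): δ = 82.89°  ·
  (2,5): δ = 11.64°  ✓
  (3,4): δ = 136.39°  ·
  (3,5): δ = 65.13°  ·
  (4,5): δ = 108.75°  ·
antipodal pairs: 3

count = 3; pairs: (0,3), (1,4), (2,5)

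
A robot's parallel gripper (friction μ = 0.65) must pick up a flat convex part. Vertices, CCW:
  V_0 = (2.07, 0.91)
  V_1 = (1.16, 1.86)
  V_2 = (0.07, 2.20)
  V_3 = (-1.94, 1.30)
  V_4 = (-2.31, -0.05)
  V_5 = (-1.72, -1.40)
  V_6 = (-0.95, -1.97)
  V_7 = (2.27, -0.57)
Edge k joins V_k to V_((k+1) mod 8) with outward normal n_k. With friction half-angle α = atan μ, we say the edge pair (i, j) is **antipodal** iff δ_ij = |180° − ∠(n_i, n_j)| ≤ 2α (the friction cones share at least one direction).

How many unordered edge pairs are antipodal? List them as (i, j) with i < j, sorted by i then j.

count = 12; pairs: (0,3), (0,4), (0,5), (1,4), (1,5), (1,6), (2,5), (2,6), (3,6), (3,7), (4,7), (5,7)

α = atan 0.65 = 33.02°;  2α = 66.05°
n_0 = (+0.7221, +0.6917)
n_1 = (+0.2978, +0.9546)
n_2 = (-0.4087, +0.9127)
n_3 = (-0.9644, +0.2643)
n_4 = (-0.9163, -0.4005)
n_5 = (-0.5950, -0.8037)
n_6 = (+0.3987, -0.9171)
n_7 = (+0.9910, +0.1339)
  (0,1): δ = 151.09°  ·
  (0,2): δ = 109.65°  ·
  (0,3): δ = 59.09°  ✓
  (0,4): δ = 20.16°  ✓
  (0,5): δ = 9.72°  ✓
  (0,6): δ = 69.73°  ·
  (0,7): δ = 143.93°  ·
  (1,2): δ = 138.55°  ·
  (1,3): δ = 88.00°  ·
  (1,4): δ = 49.07°  ✓
  (1,5): δ = 19.19°  ✓
  (1,6): δ = 40.82°  ✓
  (1,7): δ = 115.02°  ·
  (2,3): δ = 129.45°  ·
  (2,4): δ = 90.51°  ·
  (2,5): δ = 60.63°  ✓
  (2,6): δ = 0.62°  ✓
  (2,7): δ = 73.58°  ·
  (3,4): δ = 141.07°  ·
  (3,5): δ = 111.18°  ·
  (3,6): δ = 51.17°  ✓
  (3,7): δ = 23.02°  ✓
  (4,5): δ = 150.12°  ·
  (4,6): δ = 90.11°  ·
  (4,7): δ = 15.91°  ✓
  (5,6): δ = 119.99°  ·
  (5,7): δ = 45.79°  ✓
  (6,7): δ = 105.80°  ·
antipodal pairs: 12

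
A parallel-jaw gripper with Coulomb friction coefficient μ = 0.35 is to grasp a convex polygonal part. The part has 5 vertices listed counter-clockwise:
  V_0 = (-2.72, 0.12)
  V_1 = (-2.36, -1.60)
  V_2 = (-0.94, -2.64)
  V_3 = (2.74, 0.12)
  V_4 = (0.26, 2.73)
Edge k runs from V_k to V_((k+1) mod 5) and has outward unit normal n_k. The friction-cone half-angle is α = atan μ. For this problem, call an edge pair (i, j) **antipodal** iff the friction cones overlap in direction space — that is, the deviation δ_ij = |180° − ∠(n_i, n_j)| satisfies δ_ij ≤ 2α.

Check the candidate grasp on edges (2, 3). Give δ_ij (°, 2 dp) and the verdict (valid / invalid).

δ = 83.33°, invalid

α = atan 0.35 = 19.29°;  2α = 38.58°
edge 2: e_2 = (+3.68, +2.76);  n_2 = (+0.6000, -0.8000)
edge 3: e_3 = (-2.48, +2.61);  n_3 = (+0.7249, +0.6888)
∠(n_2, n_3) = 96.67°
δ = |180° − 96.67°| = 83.33°
83.33° > 2α = 38.58°  →  invalid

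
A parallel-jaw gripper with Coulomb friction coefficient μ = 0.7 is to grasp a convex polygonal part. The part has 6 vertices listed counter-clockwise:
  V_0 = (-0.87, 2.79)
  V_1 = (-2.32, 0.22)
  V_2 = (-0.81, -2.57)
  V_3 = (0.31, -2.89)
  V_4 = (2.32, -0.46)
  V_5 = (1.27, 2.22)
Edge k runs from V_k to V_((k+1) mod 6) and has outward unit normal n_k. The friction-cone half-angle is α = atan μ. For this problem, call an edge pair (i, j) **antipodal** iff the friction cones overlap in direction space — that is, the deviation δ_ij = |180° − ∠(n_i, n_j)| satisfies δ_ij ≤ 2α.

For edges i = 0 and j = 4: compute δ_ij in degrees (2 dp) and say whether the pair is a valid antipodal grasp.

α = atan 0.7 = 34.99°;  2α = 69.98°
edge 0: e_0 = (-1.45, -2.57);  n_0 = (-0.8709, +0.4914)
edge 4: e_4 = (-1.05, +2.68);  n_4 = (+0.9311, +0.3648)
∠(n_0, n_4) = 129.17°
δ = |180° − 129.17°| = 50.83°
50.83° ≤ 2α = 69.98°  →  valid

δ = 50.83°, valid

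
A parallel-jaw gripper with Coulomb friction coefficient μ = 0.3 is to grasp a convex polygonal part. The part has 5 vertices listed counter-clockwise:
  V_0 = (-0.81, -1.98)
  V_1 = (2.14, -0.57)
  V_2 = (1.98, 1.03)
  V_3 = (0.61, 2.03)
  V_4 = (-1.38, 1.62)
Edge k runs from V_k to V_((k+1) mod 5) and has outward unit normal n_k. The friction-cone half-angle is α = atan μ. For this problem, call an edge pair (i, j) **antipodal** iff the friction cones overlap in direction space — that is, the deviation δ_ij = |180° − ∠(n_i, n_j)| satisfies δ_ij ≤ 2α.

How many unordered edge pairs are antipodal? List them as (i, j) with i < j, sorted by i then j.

α = atan 0.3 = 16.70°;  2α = 33.40°
n_0 = (+0.4312, -0.9022)
n_1 = (+0.9950, +0.0995)
n_2 = (+0.5896, +0.8077)
n_3 = (-0.2018, +0.9794)
n_4 = (-0.9877, -0.1564)
  (0,1): δ = 109.84°  ·
  (0,2): δ = 61.67°  ·
  (0,3): δ = 13.90°  ✓
  (0,4): δ = 73.45°  ·
  (1,2): δ = 131.84°  ·
  (1,3): δ = 84.07°  ·
  (1,4): δ = 3.29°  ✓
  (2,3): δ = 132.23°  ·
  (2,4): δ = 44.88°  ·
  (3,4): δ = 92.64°  ·
antipodal pairs: 2

count = 2; pairs: (0,3), (1,4)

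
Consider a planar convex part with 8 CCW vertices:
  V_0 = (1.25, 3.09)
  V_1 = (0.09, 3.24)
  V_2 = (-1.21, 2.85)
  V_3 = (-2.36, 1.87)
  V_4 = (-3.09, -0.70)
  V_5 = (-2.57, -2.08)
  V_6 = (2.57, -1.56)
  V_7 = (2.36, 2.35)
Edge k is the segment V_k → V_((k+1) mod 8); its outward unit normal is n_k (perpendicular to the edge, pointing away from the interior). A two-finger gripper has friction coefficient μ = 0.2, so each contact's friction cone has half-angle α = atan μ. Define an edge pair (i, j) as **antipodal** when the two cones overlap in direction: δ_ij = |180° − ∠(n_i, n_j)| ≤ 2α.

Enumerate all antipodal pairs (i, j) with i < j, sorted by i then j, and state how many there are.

count = 4; pairs: (0,5), (1,5), (3,6), (4,6)

α = atan 0.2 = 11.31°;  2α = 22.62°
n_0 = (+0.1282, +0.9917)
n_1 = (-0.2873, +0.9578)
n_2 = (-0.6486, +0.7611)
n_3 = (-0.9619, +0.2732)
n_4 = (-0.9358, -0.3526)
n_5 = (+0.1007, -0.9949)
n_6 = (+0.9986, +0.0536)
n_7 = (+0.5547, +0.8321)
  (0,1): δ = 155.93°  ·
  (0,2): δ = 132.20°  ·
  (0,3): δ = 98.49°  ·
  (0,4): δ = 61.98°  ·
  (0,5): δ = 13.14°  ✓
  (0,6): δ = 100.44°  ·
  (0,7): δ = 153.68°  ·
  (1,2): δ = 156.26°  ·
  (1,3): δ = 122.56°  ·
  (1,4): δ = 86.05°  ·
  (1,5): δ = 10.92°  ✓
  (1,6): δ = 76.38°  ·
  (1,7): δ = 129.61°  ·
  (2,3): δ = 146.29°  ·
  (2,4): δ = 109.79°  ·
  (2,5): δ = 34.66°  ·
  (2,6): δ = 52.64°  ·
  (2,7): δ = 105.87°  ·
  (3,4): δ = 143.50°  ·
  (3,5): δ = 68.37°  ·
  (3,6): δ = 18.93°  ✓
  (3,7): δ = 72.17°  ·
  (4,5): δ = 104.87°  ·
  (4,6): δ = 17.57°  ✓
  (4,7): δ = 35.66°  ·
  (5,6): δ = 92.70°  ·
  (5,7): δ = 39.47°  ·
  (6,7): δ = 126.76°  ·
antipodal pairs: 4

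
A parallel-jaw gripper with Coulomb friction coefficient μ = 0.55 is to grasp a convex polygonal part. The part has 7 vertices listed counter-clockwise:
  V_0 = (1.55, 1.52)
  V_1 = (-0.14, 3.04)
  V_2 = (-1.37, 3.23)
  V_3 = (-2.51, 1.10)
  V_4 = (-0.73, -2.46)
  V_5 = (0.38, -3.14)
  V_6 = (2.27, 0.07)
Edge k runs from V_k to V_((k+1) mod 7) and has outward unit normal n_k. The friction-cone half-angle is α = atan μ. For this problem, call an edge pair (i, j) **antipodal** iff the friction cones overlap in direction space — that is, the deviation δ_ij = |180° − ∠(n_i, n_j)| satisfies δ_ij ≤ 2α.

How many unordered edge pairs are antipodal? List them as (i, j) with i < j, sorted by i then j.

α = atan 0.55 = 28.81°;  2α = 57.62°
n_0 = (+0.6687, +0.7435)
n_1 = (+0.1527, +0.9883)
n_2 = (-0.8817, +0.4719)
n_3 = (-0.8944, -0.4472)
n_4 = (-0.5224, -0.8527)
n_5 = (+0.8617, -0.5074)
n_6 = (+0.8957, +0.4447)
  (0,1): δ = 146.81°  ·
  (0,2): δ = 76.19°  ·
  (0,3): δ = 21.47°  ✓
  (0,4): δ = 10.48°  ✓
  (0,5): δ = 101.48°  ·
  (0,6): δ = 158.38°  ·
  (1,2): δ = 109.38°  ·
  (1,3): δ = 54.65°  ✓
  (1,4): δ = 22.71°  ✓
  (1,5): δ = 68.29°  ·
  (1,6): δ = 125.19°  ·
  (2,3): δ = 125.28°  ·
  (2,4): δ = 93.34°  ·
  (2,5): δ = 2.33°  ✓
  (2,6): δ = 54.56°  ✓
  (3,4): δ = 148.06°  ·
  (3,5): δ = 57.05°  ✓
  (3,6): δ = 0.16°  ✓
  (4,5): δ = 89.00°  ·
  (4,6): δ = 32.10°  ✓
  (5,6): δ = 123.10°  ·
antipodal pairs: 9

count = 9; pairs: (0,3), (0,4), (1,3), (1,4), (2,5), (2,6), (3,5), (3,6), (4,6)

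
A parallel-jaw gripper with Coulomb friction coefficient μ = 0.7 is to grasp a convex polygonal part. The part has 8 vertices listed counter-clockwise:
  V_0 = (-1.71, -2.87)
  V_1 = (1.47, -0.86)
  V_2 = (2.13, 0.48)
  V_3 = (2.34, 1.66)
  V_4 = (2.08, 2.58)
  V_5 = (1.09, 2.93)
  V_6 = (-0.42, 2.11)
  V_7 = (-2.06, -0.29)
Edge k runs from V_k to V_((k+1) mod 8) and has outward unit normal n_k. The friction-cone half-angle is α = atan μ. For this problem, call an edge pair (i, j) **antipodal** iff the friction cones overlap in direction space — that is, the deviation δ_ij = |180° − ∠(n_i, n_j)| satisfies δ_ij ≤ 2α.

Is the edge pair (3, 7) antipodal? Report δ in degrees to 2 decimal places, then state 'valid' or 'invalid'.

δ = 8.06°, valid

α = atan 0.7 = 34.99°;  2α = 69.98°
edge 3: e_3 = (-0.26, +0.92);  n_3 = (+0.9623, +0.2720)
edge 7: e_7 = (+0.35, -2.58);  n_7 = (-0.9909, -0.1344)
∠(n_3, n_7) = 171.94°
δ = |180° − 171.94°| = 8.06°
8.06° ≤ 2α = 69.98°  →  valid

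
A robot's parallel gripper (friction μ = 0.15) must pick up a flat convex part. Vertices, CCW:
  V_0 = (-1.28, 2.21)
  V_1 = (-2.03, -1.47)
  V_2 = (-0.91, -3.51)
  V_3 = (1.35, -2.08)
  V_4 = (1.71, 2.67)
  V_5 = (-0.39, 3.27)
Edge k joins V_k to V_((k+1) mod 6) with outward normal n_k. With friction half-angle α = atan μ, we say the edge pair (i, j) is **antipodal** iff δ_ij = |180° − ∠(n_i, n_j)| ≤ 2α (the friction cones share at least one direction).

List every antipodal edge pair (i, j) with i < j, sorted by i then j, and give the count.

α = atan 0.15 = 8.53°;  2α = 17.06°
n_0 = (-0.9799, +0.1997)
n_1 = (-0.8766, -0.4813)
n_2 = (+0.5347, -0.8450)
n_3 = (+0.9971, -0.0756)
n_4 = (+0.2747, +0.9615)
n_5 = (-0.7658, +0.6430)
  (0,1): δ = 139.71°  ·
  (0,2): δ = 46.16°  ·
  (0,3): δ = 7.19°  ✓
  (0,4): δ = 85.57°  ·
  (0,5): δ = 151.50°  ·
  (1,2): δ = 86.44°  ·
  (1,3): δ = 33.10°  ·
  (1,4): δ = 45.29°  ·
  (1,5): δ = 111.21°  ·
  (2,3): δ = 126.66°  ·
  (2,4): δ = 48.27°  ·
  (2,5): δ = 17.66°  ·
  (3,4): δ = 101.61°  ·
  (3,5): δ = 35.68°  ·
  (4,5): δ = 114.07°  ·
antipodal pairs: 1

count = 1; pairs: (0,3)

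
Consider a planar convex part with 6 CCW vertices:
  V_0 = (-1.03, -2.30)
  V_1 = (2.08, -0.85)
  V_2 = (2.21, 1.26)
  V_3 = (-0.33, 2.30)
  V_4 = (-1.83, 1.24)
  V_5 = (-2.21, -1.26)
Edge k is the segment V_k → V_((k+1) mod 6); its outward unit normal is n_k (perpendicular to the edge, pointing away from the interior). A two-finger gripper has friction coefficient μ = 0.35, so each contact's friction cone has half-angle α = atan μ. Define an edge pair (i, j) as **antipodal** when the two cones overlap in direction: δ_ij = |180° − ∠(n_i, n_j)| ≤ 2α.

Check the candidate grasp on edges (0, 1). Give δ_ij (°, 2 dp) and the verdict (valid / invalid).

δ = 118.52°, invalid

α = atan 0.35 = 19.29°;  2α = 38.58°
edge 0: e_0 = (+3.11, +1.45);  n_0 = (+0.4226, -0.9063)
edge 1: e_1 = (+0.13, +2.11);  n_1 = (+0.9981, -0.0615)
∠(n_0, n_1) = 61.48°
δ = |180° − 61.48°| = 118.52°
118.52° > 2α = 38.58°  →  invalid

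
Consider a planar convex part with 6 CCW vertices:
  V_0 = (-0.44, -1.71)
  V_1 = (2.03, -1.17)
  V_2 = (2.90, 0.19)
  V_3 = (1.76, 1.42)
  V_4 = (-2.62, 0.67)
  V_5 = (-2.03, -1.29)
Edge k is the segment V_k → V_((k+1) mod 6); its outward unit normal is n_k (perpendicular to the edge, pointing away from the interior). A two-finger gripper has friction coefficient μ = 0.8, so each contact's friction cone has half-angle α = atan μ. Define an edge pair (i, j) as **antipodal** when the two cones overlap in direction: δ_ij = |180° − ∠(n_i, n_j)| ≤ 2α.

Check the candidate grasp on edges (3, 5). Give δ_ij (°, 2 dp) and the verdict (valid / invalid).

α = atan 0.8 = 38.66°;  2α = 77.32°
edge 3: e_3 = (-4.38, -0.75);  n_3 = (-0.1688, +0.9857)
edge 5: e_5 = (+1.59, -0.42);  n_5 = (-0.2554, -0.9668)
∠(n_3, n_5) = 155.49°
δ = |180° − 155.49°| = 24.51°
24.51° ≤ 2α = 77.32°  →  valid

δ = 24.51°, valid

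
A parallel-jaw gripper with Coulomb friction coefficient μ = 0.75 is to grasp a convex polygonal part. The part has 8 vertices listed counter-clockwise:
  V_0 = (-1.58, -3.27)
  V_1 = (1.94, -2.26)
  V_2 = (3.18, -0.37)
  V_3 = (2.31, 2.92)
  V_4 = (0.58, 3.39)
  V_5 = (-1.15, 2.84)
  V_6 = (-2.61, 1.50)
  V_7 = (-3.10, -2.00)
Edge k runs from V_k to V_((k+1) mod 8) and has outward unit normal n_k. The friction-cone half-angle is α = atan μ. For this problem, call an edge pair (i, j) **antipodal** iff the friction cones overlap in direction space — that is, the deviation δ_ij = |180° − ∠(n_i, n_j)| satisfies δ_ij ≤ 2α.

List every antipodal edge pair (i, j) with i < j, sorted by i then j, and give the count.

α = atan 0.75 = 36.87°;  2α = 73.74°
n_0 = (+0.2758, -0.9612)
n_1 = (+0.8361, -0.5486)
n_2 = (+0.9668, +0.2557)
n_3 = (+0.2622, +0.9650)
n_4 = (-0.3030, +0.9530)
n_5 = (-0.6762, +0.7367)
n_6 = (-0.9903, +0.1386)
n_7 = (-0.6412, -0.7674)
  (0,1): δ = 139.28°  ·
  (0,2): δ = 91.20°  ·
  (0,3): δ = 31.21°  ✓
  (0,4): δ = 1.63°  ✓
  (0,5): δ = 26.54°  ✓
  (0,6): δ = 66.02°  ✓
  (0,7): δ = 124.11°  ·
  (1,2): δ = 131.92°  ·
  (1,3): δ = 71.93°  ✓
  (1,4): δ = 39.10°  ✓
  (1,5): δ = 14.19°  ✓
  (1,6): δ = 25.30°  ✓
  (1,7): δ = 83.39°  ·
  (2,3): δ = 120.01°  ·
  (2,4): δ = 87.18°  ·
  (2,5): δ = 62.27°  ✓
  (2,6): δ = 22.78°  ✓
  (2,7): δ = 35.31°  ✓
  (3,4): δ = 147.16°  ·
  (3,5): δ = 122.25°  ·
  (3,6): δ = 82.77°  ·
  (3,7): δ = 24.68°  ✓
  (4,5): δ = 155.09°  ·
  (4,6): δ = 115.61°  ·
  (4,7): δ = 57.52°  ✓
  (5,6): δ = 140.52°  ·
  (5,7): δ = 82.43°  ·
  (6,7): δ = 121.91°  ·
antipodal pairs: 13

count = 13; pairs: (0,3), (0,4), (0,5), (0,6), (1,3), (1,4), (1,5), (1,6), (2,5), (2,6), (2,7), (3,7), (4,7)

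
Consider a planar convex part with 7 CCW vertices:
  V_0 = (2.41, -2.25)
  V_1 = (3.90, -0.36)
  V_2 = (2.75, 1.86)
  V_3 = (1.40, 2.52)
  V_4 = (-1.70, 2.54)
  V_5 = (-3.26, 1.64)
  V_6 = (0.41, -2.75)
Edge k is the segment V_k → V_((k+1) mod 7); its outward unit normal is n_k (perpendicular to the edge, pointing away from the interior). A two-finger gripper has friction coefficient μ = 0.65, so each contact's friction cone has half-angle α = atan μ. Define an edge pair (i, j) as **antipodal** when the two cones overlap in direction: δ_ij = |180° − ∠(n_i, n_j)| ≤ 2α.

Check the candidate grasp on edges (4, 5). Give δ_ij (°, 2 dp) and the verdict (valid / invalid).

δ = 80.09°, invalid

α = atan 0.65 = 33.02°;  2α = 66.05°
edge 4: e_4 = (-1.56, -0.90);  n_4 = (-0.4997, +0.8662)
edge 5: e_5 = (+3.67, -4.39);  n_5 = (-0.7672, -0.6414)
∠(n_4, n_5) = 99.91°
δ = |180° − 99.91°| = 80.09°
80.09° > 2α = 66.05°  →  invalid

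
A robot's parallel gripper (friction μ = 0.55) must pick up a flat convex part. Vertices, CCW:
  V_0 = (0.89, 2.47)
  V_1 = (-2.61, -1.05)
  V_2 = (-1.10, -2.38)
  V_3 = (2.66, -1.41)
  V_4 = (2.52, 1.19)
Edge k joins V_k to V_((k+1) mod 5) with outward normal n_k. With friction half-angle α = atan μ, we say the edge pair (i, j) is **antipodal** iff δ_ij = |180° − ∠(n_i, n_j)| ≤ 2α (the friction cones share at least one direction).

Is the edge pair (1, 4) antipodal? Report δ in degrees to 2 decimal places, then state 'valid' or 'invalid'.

α = atan 0.55 = 28.81°;  2α = 57.62°
edge 1: e_1 = (+1.51, -1.33);  n_1 = (-0.6610, -0.7504)
edge 4: e_4 = (-1.63, +1.28);  n_4 = (+0.6176, +0.7865)
∠(n_1, n_4) = 176.77°
δ = |180° − 176.77°| = 3.23°
3.23° ≤ 2α = 57.62°  →  valid

δ = 3.23°, valid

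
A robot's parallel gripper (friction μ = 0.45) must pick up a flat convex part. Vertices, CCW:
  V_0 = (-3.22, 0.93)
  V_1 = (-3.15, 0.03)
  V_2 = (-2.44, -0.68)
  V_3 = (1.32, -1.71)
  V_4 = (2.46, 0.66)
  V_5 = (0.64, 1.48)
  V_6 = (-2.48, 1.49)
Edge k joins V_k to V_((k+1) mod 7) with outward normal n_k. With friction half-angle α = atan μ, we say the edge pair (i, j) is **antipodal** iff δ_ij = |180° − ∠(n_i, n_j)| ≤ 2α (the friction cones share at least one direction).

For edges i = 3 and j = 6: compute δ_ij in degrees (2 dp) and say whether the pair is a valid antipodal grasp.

δ = 27.19°, valid

α = atan 0.45 = 24.23°;  2α = 48.46°
edge 3: e_3 = (+1.14, +2.37);  n_3 = (+0.9012, -0.4335)
edge 6: e_6 = (-0.74, -0.56);  n_6 = (-0.6034, +0.7974)
∠(n_3, n_6) = 152.81°
δ = |180° − 152.81°| = 27.19°
27.19° ≤ 2α = 48.46°  →  valid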